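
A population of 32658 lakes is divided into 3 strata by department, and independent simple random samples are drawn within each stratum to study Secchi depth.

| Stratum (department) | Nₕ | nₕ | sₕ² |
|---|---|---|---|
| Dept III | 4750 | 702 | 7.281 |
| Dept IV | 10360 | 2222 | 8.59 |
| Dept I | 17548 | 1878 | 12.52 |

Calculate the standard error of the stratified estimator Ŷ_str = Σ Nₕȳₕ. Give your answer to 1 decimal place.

1535.8

Var(Ŷ_str) = Σₕ Nₕ²(1 − fₕ)sₕ²/nₕ.
Dept III: 4750²·(1 − 702/4750)·7.281/702 = 199428.87.
Dept IV: 10360²·(1 − 2222/10360)·8.59/2222 = 325931.66.
Dept I: 17548²·(1 − 1878/17548)·12.52/1878 = 1.8331811 × 10^6.
Sum = 2.3585416 × 10^6.
SE = √(2.3585416 × 10^6) = 1535.8.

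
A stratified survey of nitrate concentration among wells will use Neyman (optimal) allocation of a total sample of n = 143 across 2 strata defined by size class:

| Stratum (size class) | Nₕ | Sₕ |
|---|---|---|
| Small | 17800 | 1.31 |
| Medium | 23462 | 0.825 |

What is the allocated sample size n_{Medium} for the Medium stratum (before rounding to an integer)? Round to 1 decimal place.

Neyman allocation: nₕ = n·NₕSₕ / Σⱼ NⱼSⱼ.
Σ NⱼSⱼ = 17800·1.31 + 23462·0.825 = 42674.15.
n_{Medium} = 143·23462·0.825 / 42674.15 = 64.9.

64.9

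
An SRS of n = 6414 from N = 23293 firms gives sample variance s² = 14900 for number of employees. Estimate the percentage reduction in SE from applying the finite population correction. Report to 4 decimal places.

14.8743

f = n/N = 6414/23293 = 0.27536170.
SE_no-fpc = √(s²/n) = 1.5241533; SE_fpc = √((1−f)s²/n) = 1.297446.
Ratio = √(1−f) = 0.85125690. Reduction = 100·(1 − 0.85125690) = 14.8743%.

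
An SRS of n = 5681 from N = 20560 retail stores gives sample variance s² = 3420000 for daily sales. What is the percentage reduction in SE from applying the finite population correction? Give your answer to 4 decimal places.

f = n/N = 5681/20560 = 0.27631323.
SE_no-fpc = √(s²/n) = 24.535825; SE_fpc = √((1−f)s²/n) = 20.872572.
Ratio = √(1−f) = 0.85069781. Reduction = 100·(1 − 0.85069781) = 14.9302%.

14.9302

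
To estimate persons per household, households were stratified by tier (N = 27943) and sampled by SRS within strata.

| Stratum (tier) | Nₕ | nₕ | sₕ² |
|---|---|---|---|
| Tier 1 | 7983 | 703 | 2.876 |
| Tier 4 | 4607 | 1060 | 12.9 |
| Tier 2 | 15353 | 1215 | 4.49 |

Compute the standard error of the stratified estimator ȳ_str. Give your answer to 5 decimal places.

0.03983

Var(ȳ_str) = Σₕ Wₕ²(1 − fₕ)sₕ²/nₕ with Wₕ = Nₕ/N, N = 27943.
Tier 1: Wₕ = 0.28568872; term = 0.28568872²·(1 − 0.08806213)·2.876/703 = 3.0449839 × 10^-4.
Tier 4: Wₕ = 0.16487135; term = 0.16487135²·(1 − 0.23008465)·12.9/1060 = 2.546931 × 10^-4.
Tier 2: Wₕ = 0.54943993; term = 0.54943993²·(1 − 0.07913763)·4.49/1215 = 0.0010273188.
Sum = 0.0015865103.
SE = √(0.0015865103) = 0.03983.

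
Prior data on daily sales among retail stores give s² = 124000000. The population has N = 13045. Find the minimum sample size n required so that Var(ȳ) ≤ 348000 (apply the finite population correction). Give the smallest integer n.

347

Without fpc, n₀ = s²/D = 124000000/348000 = 356.3218.
With fpc, (1 − n/N)·s²/n ≤ D requires n ≥ n₀/(1 + n₀/N) = 356.3218/(1 + 356.3218/13045) = 346.8477.
Rounding up, n = 347.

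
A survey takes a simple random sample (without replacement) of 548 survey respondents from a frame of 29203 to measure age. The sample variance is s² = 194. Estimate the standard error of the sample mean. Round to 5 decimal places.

Under SRS without replacement, Var(ȳ) = (1 − f)·s²/n with f = n/N = 548/29203 = 0.01876520.
Var(ȳ) = (1 − 0.01876520)·194/548 = 0.98123480·0.3540146 = 0.34737145.
SE(ȳ) = √(0.34737145) = 0.58938.

0.58938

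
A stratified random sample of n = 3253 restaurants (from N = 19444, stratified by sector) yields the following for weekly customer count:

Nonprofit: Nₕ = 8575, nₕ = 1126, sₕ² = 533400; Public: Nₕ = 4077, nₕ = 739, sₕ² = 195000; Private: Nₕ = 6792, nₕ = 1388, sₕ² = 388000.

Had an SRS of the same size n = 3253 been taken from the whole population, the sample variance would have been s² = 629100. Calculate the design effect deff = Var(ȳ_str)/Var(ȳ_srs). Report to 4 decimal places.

Var(ȳ_str) = Σ Wₕ²(1−fₕ)sₕ²/nₕ with Wₕ = Nₕ/19444:
  Nonprofit: (8575/19444)²·(1−1126/8575)·533400/1126 = 80.03418
  Public: (4077/19444)²·(1−739/4077)·195000/739 = 9.4983024
  Private: (6792/19444)²·(1−1388/6792)·388000/1388 = 27.138388
  → Var(ȳ_str) = 116.67087.
Var(ȳ_srs) = (1 − 3253/19444)·629100/3253 = 161.03626.
deff = 116.67087 / 161.03626 = 0.7245.

0.7245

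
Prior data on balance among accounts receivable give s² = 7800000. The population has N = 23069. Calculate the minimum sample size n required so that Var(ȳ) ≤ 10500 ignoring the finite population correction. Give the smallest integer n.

Without fpc, n₀ = s²/D = 7800000/10500 = 742.8571.
Rounding up, n = 743.

743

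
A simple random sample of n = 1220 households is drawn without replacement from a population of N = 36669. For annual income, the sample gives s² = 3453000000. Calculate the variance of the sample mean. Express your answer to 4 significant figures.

2.736 × 10^6

Under SRS without replacement, Var(ȳ) = (1 − f)·s²/n with f = n/N = 1220/36669 = 0.03327061.
Var(ȳ) = (1 − 0.03327061)·3453000000/1220 = 0.96672939·2.8303279 × 10^6 = 2.7361611 × 10^6.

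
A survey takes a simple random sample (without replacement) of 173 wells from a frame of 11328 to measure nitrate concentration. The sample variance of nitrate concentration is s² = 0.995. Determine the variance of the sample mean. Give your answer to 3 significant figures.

0.00566

Under SRS without replacement, Var(ȳ) = (1 − f)·s²/n with f = n/N = 173/11328 = 0.01527189.
Var(ȳ) = (1 − 0.01527189)·0.995/173 = 0.98472811·0.0057514451 = 0.0056636096.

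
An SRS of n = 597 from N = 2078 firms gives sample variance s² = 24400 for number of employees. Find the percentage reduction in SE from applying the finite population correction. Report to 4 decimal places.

15.5782

f = n/N = 597/2078 = 0.28729548.
SE_no-fpc = √(s²/n) = 6.3930448; SE_fpc = √((1−f)s²/n) = 5.3971254.
Ratio = √(1−f) = 0.84421829. Reduction = 100·(1 − 0.84421829) = 15.5782%.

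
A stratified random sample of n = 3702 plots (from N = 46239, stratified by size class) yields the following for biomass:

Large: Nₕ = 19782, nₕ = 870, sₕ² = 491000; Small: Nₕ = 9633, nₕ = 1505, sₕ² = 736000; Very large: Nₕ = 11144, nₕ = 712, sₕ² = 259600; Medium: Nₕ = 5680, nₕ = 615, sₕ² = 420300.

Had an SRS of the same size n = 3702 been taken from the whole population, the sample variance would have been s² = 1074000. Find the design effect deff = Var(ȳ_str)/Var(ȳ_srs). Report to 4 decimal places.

Var(ȳ_str) = Σ Wₕ²(1−fₕ)sₕ²/nₕ with Wₕ = Nₕ/46239:
  Large: (19782/46239)²·(1−870/19782)·491000/870 = 98.753621
  Small: (9633/46239)²·(1−1505/9633)·736000/1505 = 17.908933
  Very large: (11144/46239)²·(1−712/11144)·259600/712 = 19.825151
  Medium: (5680/46239)²·(1−615/5680)·420300/615 = 9.1959202
  → Var(ȳ_str) = 145.68363.
Var(ȳ_srs) = (1 − 3702/46239)·1074000/3702 = 266.88631.
deff = 145.68363 / 266.88631 = 0.5459.

0.5459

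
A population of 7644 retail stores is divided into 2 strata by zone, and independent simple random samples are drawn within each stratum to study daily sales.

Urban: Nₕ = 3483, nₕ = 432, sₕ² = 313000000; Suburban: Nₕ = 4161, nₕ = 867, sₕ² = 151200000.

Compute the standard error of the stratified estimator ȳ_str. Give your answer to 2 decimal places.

415.55

Var(ȳ_str) = Σₕ Wₕ²(1 − fₕ)sₕ²/nₕ with Wₕ = Nₕ/N, N = 7644.
Urban: Wₕ = 0.45565149; term = 0.45565149²·(1 − 0.12403101)·313000000/432 = 131769.51.
Suburban: Wₕ = 0.54434851; term = 0.54434851²·(1 − 0.20836337)·151200000/867 = 40908.414.
Sum = 172677.92.
SE = √(172677.92) = 415.55.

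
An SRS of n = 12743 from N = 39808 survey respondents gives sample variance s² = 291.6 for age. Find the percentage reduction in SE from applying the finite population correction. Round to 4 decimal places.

f = n/N = 12743/39808 = 0.32011154.
SE_no-fpc = √(s²/n) = 0.15127178; SE_fpc = √((1−f)s²/n) = 0.12473168.
Ratio = √(1−f) = 0.82455349. Reduction = 100·(1 − 0.82455349) = 17.5447%.

17.5447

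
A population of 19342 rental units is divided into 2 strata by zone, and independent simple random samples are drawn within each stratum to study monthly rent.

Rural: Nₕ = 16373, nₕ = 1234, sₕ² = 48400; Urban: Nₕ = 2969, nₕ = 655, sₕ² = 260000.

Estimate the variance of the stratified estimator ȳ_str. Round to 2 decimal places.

33.28

Var(ȳ_str) = Σₕ Wₕ²(1 − fₕ)sₕ²/nₕ with Wₕ = Nₕ/N, N = 19342.
Rural: Wₕ = 0.84649984; term = 0.84649984²·(1 − 0.07536798)·48400/1234 = 25.986805.
Urban: Wₕ = 0.15350016; term = 0.15350016²·(1 − 0.22061300)·260000/655 = 7.2895856.
Sum = 33.276391.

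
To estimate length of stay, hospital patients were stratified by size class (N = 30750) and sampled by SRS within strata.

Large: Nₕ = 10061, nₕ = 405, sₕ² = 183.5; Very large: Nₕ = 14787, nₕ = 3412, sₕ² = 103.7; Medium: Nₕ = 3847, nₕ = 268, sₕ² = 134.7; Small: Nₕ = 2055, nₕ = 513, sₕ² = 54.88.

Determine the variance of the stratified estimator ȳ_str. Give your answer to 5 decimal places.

Var(ȳ_str) = Σₕ Wₕ²(1 − fₕ)sₕ²/nₕ with Wₕ = Nₕ/N, N = 30750.
Large: Wₕ = 0.32718699; term = 0.32718699²·(1 − 0.04025445)·183.5/405 = 0.046551021.
Very large: Wₕ = 0.48087805; term = 0.48087805²·(1 − 0.23074322)·103.7/3412 = 0.0054064348.
Medium: Wₕ = 0.12510569; term = 0.12510569²·(1 − 0.06966467)·134.7/268 = 0.0073185736.
Small: Wₕ = 0.06682927; term = 0.06682927²·(1 − 0.24963504)·54.88/513 = 3.5851117 × 10^-4.
Sum = 0.059634541.

0.05963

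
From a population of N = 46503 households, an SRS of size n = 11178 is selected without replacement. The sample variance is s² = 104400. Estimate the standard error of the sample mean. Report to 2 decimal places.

Under SRS without replacement, Var(ȳ) = (1 − f)·s²/n with f = n/N = 11178/46503 = 0.24037159.
Var(ȳ) = (1 − 0.24037159)·104400/11178 = 0.75962841·9.3397746 = 7.0947581.
SE(ȳ) = √(7.0947581) = 2.66.

2.66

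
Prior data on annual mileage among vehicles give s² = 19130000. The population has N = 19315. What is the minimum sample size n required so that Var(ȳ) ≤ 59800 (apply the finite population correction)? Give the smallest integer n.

Without fpc, n₀ = s²/D = 19130000/59800 = 319.8997.
With fpc, (1 − n/N)·s²/n ≤ D requires n ≥ n₀/(1 + n₀/N) = 319.8997/(1 + 319.8997/19315) = 314.6878.
Rounding up, n = 315.

315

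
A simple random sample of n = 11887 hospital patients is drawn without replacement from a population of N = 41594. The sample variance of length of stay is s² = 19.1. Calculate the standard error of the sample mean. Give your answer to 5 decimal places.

0.03388

Under SRS without replacement, Var(ȳ) = (1 − f)·s²/n with f = n/N = 11887/41594 = 0.28578641.
Var(ȳ) = (1 − 0.28578641)·19.1/11887 = 0.71421359·0.0016067973 = 0.0011475965.
SE(ȳ) = √(0.0011475965) = 0.03388.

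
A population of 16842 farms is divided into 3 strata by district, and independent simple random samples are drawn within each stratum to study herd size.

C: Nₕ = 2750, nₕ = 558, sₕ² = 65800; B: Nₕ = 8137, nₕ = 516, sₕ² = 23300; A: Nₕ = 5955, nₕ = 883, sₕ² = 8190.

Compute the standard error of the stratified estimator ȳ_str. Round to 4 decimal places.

3.6559

Var(ȳ_str) = Σₕ Wₕ²(1 − fₕ)sₕ²/nₕ with Wₕ = Nₕ/N, N = 16842.
C: Wₕ = 0.16328227; term = 0.16328227²·(1 − 0.20290909)·65800/558 = 2.5059801.
B: Wₕ = 0.48313739; term = 0.48313739²·(1 − 0.06341403)·23300/516 = 9.8717732.
A: Wₕ = 0.35358033; term = 0.35358033²·(1 − 0.14827876)·8190/883 = 0.98763593.
Sum = 13.365389.
SE = √(13.365389) = 3.6559.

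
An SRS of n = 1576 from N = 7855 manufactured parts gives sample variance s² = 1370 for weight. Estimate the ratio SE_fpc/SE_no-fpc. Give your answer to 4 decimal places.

0.8941

f = n/N = 1576/7855 = 0.20063654.
SE_no-fpc = √(s²/n) = 0.93235687; SE_fpc = √((1−f)s²/n) = 0.83359351.
Ratio = √(1−f) = 0.89407129.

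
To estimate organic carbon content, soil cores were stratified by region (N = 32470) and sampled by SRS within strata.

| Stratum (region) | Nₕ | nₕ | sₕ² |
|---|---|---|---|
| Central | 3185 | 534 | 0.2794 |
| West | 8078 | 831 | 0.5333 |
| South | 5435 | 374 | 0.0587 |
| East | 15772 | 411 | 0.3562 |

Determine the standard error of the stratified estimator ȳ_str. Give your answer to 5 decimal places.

Var(ȳ_str) = Σₕ Wₕ²(1 − fₕ)sₕ²/nₕ with Wₕ = Nₕ/N, N = 32470.
Central: Wₕ = 0.09809055; term = 0.09809055²·(1 − 0.16766091)·0.2794/534 = 4.190248 × 10^-6.
West: Wₕ = 0.24878349; term = 0.24878349²·(1 − 0.10287200)·0.5333/831 = 3.5634289 × 10^-5.
South: Wₕ = 0.16738528; term = 0.16738528²·(1 − 0.06881325)·0.0587/374 = 4.0948482 × 10^-6.
East: Wₕ = 0.48574068; term = 0.48574068²·(1 − 0.02605884)·0.3562/411 = 1.9915617 × 10^-4.
Sum = 2.4307556 × 10^-4.
SE = √(2.4307556 × 10^-4) = 0.01559.

0.01559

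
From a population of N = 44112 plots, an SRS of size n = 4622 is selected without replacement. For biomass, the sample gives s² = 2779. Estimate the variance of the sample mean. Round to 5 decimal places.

Under SRS without replacement, Var(ȳ) = (1 − f)·s²/n with f = n/N = 4622/44112 = 0.10477875.
Var(ȳ) = (1 − 0.10477875)·2779/4622 = 0.89522125·0.60125487 = 0.53825614.

0.53826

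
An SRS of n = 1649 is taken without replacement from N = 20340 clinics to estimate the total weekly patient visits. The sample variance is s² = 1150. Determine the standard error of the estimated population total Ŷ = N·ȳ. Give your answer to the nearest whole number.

Var(Ŷ) = N²·Var(ȳ) = N²·(1 − n/N)·s²/n.
f = 1649/20340 = 0.08107178; Var(ȳ) = 0.91892822·1150/1649 = 0.64085352.
Var(Ŷ) = 20340² · 0.64085352 = 2.651311 × 10^8.
SE(Ŷ) = √(2.651311 × 10^8) = 16283.

16283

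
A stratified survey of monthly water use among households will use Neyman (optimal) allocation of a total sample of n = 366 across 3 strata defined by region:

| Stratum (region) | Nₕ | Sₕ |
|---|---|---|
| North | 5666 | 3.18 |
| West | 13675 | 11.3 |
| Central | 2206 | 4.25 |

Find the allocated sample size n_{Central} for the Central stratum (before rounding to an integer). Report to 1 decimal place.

Neyman allocation: nₕ = n·NₕSₕ / Σⱼ NⱼSⱼ.
Σ NⱼSⱼ = 5666·3.18 + 13675·11.3 + 2206·4.25 = 181920.88.
n_{Central} = 366·2206·4.25 / 181920.88 = 18.9.

18.9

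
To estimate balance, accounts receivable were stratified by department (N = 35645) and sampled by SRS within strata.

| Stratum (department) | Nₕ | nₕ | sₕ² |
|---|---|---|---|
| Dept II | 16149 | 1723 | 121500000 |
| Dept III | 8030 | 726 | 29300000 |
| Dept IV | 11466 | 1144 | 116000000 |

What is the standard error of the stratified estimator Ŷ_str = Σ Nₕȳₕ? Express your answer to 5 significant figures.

Var(Ŷ_str) = Σₕ Nₕ²(1 − fₕ)sₕ²/nₕ.
Dept II: 16149²·(1 − 1723/16149)·121500000/1723 = 1.6427919 × 10^13.
Dept III: 8030²·(1 − 726/8030)·29300000/726 = 2.3670493 × 10^12.
Dept IV: 11466²·(1 − 1144/11466)·116000000/1144 = 1.2000733 × 10^13.
Sum = 3.0795701 × 10^13.
SE = √(3.0795701 × 10^13) = 5.5494 × 10^6.

5.5494 × 10^6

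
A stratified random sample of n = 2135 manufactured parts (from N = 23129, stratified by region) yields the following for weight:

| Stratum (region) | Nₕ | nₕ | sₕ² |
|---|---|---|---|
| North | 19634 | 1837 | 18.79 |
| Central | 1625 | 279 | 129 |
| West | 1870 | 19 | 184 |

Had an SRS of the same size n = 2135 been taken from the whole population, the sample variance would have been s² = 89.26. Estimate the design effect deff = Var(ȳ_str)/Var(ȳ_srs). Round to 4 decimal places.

Var(ȳ_str) = Σ Wₕ²(1−fₕ)sₕ²/nₕ with Wₕ = Nₕ/23129:
  North: (19634/23129)²·(1−1837/19634)·18.79/1837 = 0.0066812773
  Central: (1625/23129)²·(1−279/1625)·129/279 = 0.0018904719
  West: (1870/23129)²·(1−19/1870)·184/19 = 0.062661175
  → Var(ȳ_str) = 0.071232924.
Var(ȳ_srs) = (1 − 2135/23129)·89.26/2135 = 0.037948738.
deff = 0.071232924 / 0.037948738 = 1.8771.

1.8771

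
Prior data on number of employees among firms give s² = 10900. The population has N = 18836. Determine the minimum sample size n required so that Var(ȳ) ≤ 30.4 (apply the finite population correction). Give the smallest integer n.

352

Without fpc, n₀ = s²/D = 10900/30.4 = 358.5526.
With fpc, (1 − n/N)·s²/n ≤ D requires n ≥ n₀/(1 + n₀/N) = 358.5526/(1 + 358.5526/18836) = 351.8549.
Rounding up, n = 352.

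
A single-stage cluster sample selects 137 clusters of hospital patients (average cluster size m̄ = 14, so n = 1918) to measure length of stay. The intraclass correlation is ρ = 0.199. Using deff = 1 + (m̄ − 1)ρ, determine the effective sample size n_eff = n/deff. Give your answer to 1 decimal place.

534.7

deff = 1 + (14 − 1)·0.199 = 1 + 2.587 = 3.587.
n_eff = 1918 / 3.587 = 534.7.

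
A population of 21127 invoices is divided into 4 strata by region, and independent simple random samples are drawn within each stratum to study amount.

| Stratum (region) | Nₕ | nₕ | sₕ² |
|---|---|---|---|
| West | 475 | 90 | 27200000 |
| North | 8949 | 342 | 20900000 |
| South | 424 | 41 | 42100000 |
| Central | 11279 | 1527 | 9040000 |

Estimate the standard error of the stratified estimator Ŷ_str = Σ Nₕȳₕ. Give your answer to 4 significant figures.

2.362 × 10^6

Var(Ŷ_str) = Σₕ Nₕ²(1 − fₕ)sₕ²/nₕ.
West: 475²·(1 − 90/475)·27200000/90 = 5.5268889 × 10^10.
North: 8949²·(1 − 342/8949)·20900000/342 = 4.7070248 × 10^12.
South: 424²·(1 − 41/424)·42100000/41 = 1.6674886 × 10^11.
Central: 11279²·(1 − 1527/11279)·9040000/1527 = 6.5116895 × 10^11.
Sum = 5.5802115 × 10^12.
SE = √(5.5802115 × 10^12) = 2.362 × 10^6.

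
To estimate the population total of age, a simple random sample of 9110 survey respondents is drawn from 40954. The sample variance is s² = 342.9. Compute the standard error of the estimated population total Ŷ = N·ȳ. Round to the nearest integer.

Var(Ŷ) = N²·Var(ȳ) = N²·(1 − n/N)·s²/n.
f = 9110/40954 = 0.22244469; Var(ȳ) = 0.77755531·342.9/9110 = 0.029267148.
Var(Ŷ) = 40954² · 0.029267148 = 4.9087742 × 10^7.
SE(Ŷ) = √(4.9087742 × 10^7) = 7006.

7006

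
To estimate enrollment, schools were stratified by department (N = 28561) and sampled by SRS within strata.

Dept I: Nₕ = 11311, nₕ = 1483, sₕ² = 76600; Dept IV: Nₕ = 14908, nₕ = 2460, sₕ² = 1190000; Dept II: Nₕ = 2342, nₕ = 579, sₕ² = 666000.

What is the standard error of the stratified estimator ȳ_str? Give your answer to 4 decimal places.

11.0865

Var(ȳ_str) = Σₕ Wₕ²(1 − fₕ)sₕ²/nₕ with Wₕ = Nₕ/N, N = 28561.
Dept I: Wₕ = 0.39602955; term = 0.39602955²·(1 − 0.13111131)·76600/1483 = 7.0389349.
Dept IV: Wₕ = 0.52197052; term = 0.52197052²·(1 − 0.16501207)·1190000/2460 = 110.04847.
Dept II: Wₕ = 0.08199993; term = 0.08199993²·(1 − 0.24722459)·666000/579 = 5.8222125.
Sum = 122.90962.
SE = √(122.90962) = 11.0865.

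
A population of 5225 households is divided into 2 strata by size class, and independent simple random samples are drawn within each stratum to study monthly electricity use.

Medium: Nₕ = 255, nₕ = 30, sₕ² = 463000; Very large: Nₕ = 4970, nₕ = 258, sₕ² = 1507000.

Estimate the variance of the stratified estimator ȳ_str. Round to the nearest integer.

Var(ȳ_str) = Σₕ Wₕ²(1 − fₕ)sₕ²/nₕ with Wₕ = Nₕ/N, N = 5225.
Medium: Wₕ = 0.04880383; term = 0.04880383²·(1 − 0.11764706)·463000/30 = 32.434697.
Very large: Wₕ = 0.95119617; term = 0.95119617²·(1 − 0.05191147)·1507000/258 = 5010.518.
Sum = 5042.9527.

5043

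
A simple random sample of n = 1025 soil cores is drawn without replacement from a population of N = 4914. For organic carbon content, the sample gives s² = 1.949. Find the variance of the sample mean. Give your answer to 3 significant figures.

0.00150

Under SRS without replacement, Var(ȳ) = (1 − f)·s²/n with f = n/N = 1025/4914 = 0.20858771.
Var(ȳ) = (1 − 0.20858771)·1.949/1025 = 0.79141229·0.0019014634 = 0.0015048415.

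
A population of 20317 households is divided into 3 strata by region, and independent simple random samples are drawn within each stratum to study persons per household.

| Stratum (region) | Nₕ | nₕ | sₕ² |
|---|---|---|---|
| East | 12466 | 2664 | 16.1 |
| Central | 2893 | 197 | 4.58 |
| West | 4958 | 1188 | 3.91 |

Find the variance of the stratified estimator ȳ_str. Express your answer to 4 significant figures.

Var(ȳ_str) = Σₕ Wₕ²(1 − fₕ)sₕ²/nₕ with Wₕ = Nₕ/N, N = 20317.
East: Wₕ = 0.61357484; term = 0.61357484²·(1 − 0.21370127)·16.1/2664 = 0.0017890164.
Central: Wₕ = 0.14239307; term = 0.14239307²·(1 − 0.06809540)·4.58/197 = 4.3928706 × 10^-4.
West: Wₕ = 0.24403209; term = 0.24403209²·(1 − 0.23961275)·3.91/1188 = 1.4903526 × 10^-4.
Sum = 0.0023773387.

0.002377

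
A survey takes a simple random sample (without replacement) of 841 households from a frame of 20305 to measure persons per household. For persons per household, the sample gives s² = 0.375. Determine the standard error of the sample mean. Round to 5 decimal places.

0.02067

Under SRS without replacement, Var(ȳ) = (1 − f)·s²/n with f = n/N = 841/20305 = 0.04141837.
Var(ȳ) = (1 − 0.04141837)·0.375/841 = 0.95858163·4.4589774 × 10^-4 = 4.2742938 × 10^-4.
SE(ȳ) = √(4.2742938 × 10^-4) = 0.02067.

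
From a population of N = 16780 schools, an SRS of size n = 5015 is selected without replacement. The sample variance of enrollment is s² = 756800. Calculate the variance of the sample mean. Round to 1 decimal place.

105.8

Under SRS without replacement, Var(ȳ) = (1 − f)·s²/n with f = n/N = 5015/16780 = 0.29886770.
Var(ȳ) = (1 − 0.29886770)·756800/5015 = 0.70113230·150.90728 = 105.80597.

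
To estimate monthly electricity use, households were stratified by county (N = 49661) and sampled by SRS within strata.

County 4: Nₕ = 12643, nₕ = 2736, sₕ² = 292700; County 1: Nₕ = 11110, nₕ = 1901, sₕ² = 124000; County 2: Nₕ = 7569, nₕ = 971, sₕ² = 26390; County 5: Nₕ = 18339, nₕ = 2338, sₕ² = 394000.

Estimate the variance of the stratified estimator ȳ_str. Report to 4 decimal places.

Var(ȳ_str) = Σₕ Wₕ²(1 − fₕ)sₕ²/nₕ with Wₕ = Nₕ/N, N = 49661.
County 4: Wₕ = 0.25458609; term = 0.25458609²·(1 − 0.21640433)·292700/2736 = 5.4333541.
County 1: Wₕ = 0.22371680; term = 0.22371680²·(1 − 0.17110711)·124000/1901 = 2.706046.
County 2: Wₕ = 0.15241336; term = 0.15241336²·(1 − 0.12828643)·26390/971 = 0.55035137.
County 5: Wₕ = 0.36928374; term = 0.36928374²·(1 − 0.12748787)·394000/2338 = 20.051348.
Sum = 28.741099.

28.7411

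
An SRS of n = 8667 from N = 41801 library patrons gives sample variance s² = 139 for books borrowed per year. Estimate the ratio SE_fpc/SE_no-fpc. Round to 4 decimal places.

f = n/N = 8667/41801 = 0.20733954.
SE_no-fpc = √(s²/n) = 0.12664061; SE_fpc = √((1−f)s²/n) = 0.11275001.
Ratio = √(1−f) = 0.89031481.

0.8903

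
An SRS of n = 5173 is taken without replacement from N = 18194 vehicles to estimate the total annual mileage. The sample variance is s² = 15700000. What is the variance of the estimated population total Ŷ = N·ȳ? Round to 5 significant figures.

Var(Ŷ) = N²·Var(ȳ) = N²·(1 − n/N)·s²/n.
f = 5173/18194 = 0.28432450; Var(ȳ) = 0.71567550·15700000/5173 = 2172.0675.
Var(Ŷ) = 18194² · 2172.0675 = 7.1900134 × 10^11.

7.1900 × 10^11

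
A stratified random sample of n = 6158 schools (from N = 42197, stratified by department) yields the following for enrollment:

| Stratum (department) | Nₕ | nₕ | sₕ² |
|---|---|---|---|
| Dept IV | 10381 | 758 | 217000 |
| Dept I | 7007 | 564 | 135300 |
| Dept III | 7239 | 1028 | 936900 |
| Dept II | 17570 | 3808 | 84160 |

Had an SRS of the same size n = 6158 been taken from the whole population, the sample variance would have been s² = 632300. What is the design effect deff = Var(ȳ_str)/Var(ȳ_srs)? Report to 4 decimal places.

0.5492

Var(ȳ_str) = Σ Wₕ²(1−fₕ)sₕ²/nₕ with Wₕ = Nₕ/42197:
  Dept IV: (10381/42197)²·(1−758/10381)·217000/758 = 16.061165
  Dept I: (7007/42197)²·(1−564/7007)·135300/564 = 6.0824114
  Dept III: (7239/42197)²·(1−1028/7239)·936900/1028 = 23.013204
  Dept II: (17570/42197)²·(1−3808/17570)·84160/3808 = 3.0012277
  → Var(ȳ_str) = 48.158008.
Var(ȳ_srs) = (1 − 6158/42197)·632300/6158 = 87.694964.
deff = 48.158008 / 87.694964 = 0.5492.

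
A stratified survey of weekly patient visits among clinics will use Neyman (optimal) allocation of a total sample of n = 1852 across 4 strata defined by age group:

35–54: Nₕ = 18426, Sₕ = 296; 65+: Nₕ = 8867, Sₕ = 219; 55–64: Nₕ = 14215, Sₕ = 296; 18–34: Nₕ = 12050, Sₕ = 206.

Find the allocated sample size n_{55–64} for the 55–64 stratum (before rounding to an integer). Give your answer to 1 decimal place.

553.2

Neyman allocation: nₕ = n·NₕSₕ / Σⱼ NⱼSⱼ.
Σ NⱼSⱼ = 18426·296 + 8867·219 + 14215·296 + 12050·206 = 1.4085909 × 10^7.
n_{55–64} = 1852·14215·296 / (1.4085909 × 10^7) = 553.2.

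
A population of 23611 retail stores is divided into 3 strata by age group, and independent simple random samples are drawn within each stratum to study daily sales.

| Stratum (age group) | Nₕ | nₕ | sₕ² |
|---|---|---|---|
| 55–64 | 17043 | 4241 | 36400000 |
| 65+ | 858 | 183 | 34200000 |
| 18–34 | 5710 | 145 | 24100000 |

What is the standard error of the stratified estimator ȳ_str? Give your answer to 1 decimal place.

Var(ȳ_str) = Σₕ Wₕ²(1 − fₕ)sₕ²/nₕ with Wₕ = Nₕ/N, N = 23611.
55–64: Wₕ = 0.72182457; term = 0.72182457²·(1 − 0.24884117)·36400000/4241 = 3359.1409.
65+: Wₕ = 0.03633899; term = 0.03633899²·(1 − 0.21328671)·34200000/183 = 194.14996.
18–34: Wₕ = 0.24183643; term = 0.24183643²·(1 − 0.02539405)·24100000/145 = 9473.742.
Sum = 13027.033.
SE = √(13027.033) = 114.1.

114.1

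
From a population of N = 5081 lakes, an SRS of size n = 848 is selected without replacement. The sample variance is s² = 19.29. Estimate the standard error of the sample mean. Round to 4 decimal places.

Under SRS without replacement, Var(ȳ) = (1 − f)·s²/n with f = n/N = 848/5081 = 0.16689628.
Var(ȳ) = (1 − 0.16689628)·19.29/848 = 0.83310372·0.022747642 = 0.018951145.
SE(ȳ) = √(0.018951145) = 0.1377.

0.1377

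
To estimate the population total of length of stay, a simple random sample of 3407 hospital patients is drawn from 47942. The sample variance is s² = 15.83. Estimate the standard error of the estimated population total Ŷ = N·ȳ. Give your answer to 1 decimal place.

3149.7

Var(Ŷ) = N²·Var(ȳ) = N²·(1 − n/N)·s²/n.
f = 3407/47942 = 0.07106504; Var(ȳ) = 0.92893496·15.83/3407 = 0.0043161258.
Var(Ŷ) = 47942² · 0.0043161258 = 9.9203362 × 10^6.
SE(Ŷ) = √(9.9203362 × 10^6) = 3149.7.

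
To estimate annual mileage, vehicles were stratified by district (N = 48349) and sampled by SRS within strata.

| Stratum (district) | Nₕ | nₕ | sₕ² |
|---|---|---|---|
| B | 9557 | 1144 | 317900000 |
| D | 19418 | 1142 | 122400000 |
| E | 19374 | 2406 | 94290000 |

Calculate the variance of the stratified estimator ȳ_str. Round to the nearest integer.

31341

Var(ȳ_str) = Σₕ Wₕ²(1 − fₕ)sₕ²/nₕ with Wₕ = Nₕ/N, N = 48349.
B: Wₕ = 0.19766696; term = 0.19766696²·(1 − 0.11970284)·317900000/1144 = 9557.8891.
D: Wₕ = 0.40162154; term = 0.40162154²·(1 − 0.05881141)·122400000/1142 = 16271.439.
E: Wₕ = 0.40071149; term = 0.40071149²·(1 − 0.12418705)·94290000/2406 = 5511.1848.
Sum = 31340.513.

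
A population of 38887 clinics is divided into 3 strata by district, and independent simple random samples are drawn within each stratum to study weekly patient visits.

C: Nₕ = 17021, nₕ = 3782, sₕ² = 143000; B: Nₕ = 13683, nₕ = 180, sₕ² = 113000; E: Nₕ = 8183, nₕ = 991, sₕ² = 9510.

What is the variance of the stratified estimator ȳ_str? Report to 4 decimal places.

82.7102

Var(ȳ_str) = Σₕ Wₕ²(1 − fₕ)sₕ²/nₕ with Wₕ = Nₕ/N, N = 38887.
C: Wₕ = 0.43770412; term = 0.43770412²·(1 − 0.22219611)·143000/3782 = 5.6343768.
B: Wₕ = 0.35186566; term = 0.35186566²·(1 − 0.01315501)·113000/180 = 76.702347.
E: Wₕ = 0.21043022; term = 0.21043022²·(1 − 0.12110473)·9510/991 = 0.37347386.
Sum = 82.710198.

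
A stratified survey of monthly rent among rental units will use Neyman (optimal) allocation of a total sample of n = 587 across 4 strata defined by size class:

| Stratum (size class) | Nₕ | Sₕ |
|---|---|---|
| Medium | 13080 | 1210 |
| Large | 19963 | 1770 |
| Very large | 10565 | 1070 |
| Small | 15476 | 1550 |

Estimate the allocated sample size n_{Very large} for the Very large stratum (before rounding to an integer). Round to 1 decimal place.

Neyman allocation: nₕ = n·NₕSₕ / Σⱼ NⱼSⱼ.
Σ NⱼSⱼ = 13080·1210 + 19963·1770 + 10565·1070 + 15476·1550 = 8.645366 × 10^7.
n_{Very large} = 587·10565·1070 / (8.645366 × 10^7) = 76.8.

76.8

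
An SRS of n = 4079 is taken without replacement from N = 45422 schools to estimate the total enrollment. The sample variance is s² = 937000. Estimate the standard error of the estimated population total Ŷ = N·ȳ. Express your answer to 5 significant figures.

Var(Ŷ) = N²·Var(ȳ) = N²·(1 − n/N)·s²/n.
f = 4079/45422 = 0.08980230; Var(ȳ) = 0.91019770·937000/4079 = 209.08439.
Var(Ŷ) = 45422² · 209.08439 = 4.3137415 × 10^11.
SE(Ŷ) = √(4.3137415 × 10^11) = 656790.

656790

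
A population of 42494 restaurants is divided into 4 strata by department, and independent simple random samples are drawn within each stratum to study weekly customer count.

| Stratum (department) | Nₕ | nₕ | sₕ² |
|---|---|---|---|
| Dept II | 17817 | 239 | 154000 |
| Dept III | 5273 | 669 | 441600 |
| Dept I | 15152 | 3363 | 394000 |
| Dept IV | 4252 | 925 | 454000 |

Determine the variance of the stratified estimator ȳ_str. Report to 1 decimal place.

136.1

Var(ȳ_str) = Σₕ Wₕ²(1 − fₕ)sₕ²/nₕ with Wₕ = Nₕ/N, N = 42494.
Dept II: Wₕ = 0.41928272; term = 0.41928272²·(1 − 0.01341416)·154000/239 = 111.7562.
Dept III: Wₕ = 0.12408811; term = 0.12408811²·(1 − 0.12687275)·441600/669 = 8.8744369.
Dept I: Wₕ = 0.35656799; term = 0.35656799²·(1 − 0.22195090)·394000/3363 = 11.589403.
Dept IV: Wₕ = 0.10006119; term = 0.10006119²·(1 − 0.21754468)·454000/925 = 3.8450762.
Sum = 136.06512.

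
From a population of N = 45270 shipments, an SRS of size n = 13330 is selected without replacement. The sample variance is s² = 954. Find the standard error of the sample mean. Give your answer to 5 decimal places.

Under SRS without replacement, Var(ȳ) = (1 − f)·s²/n with f = n/N = 13330/45270 = 0.29445549.
Var(ȳ) = (1 − 0.29445549)·954/13330 = 0.70554451·0.071567892 = 0.050494333.
SE(ȳ) = √(0.050494333) = 0.22471.

0.22471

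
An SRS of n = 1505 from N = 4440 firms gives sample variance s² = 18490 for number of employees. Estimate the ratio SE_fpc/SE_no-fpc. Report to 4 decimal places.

f = n/N = 1505/4440 = 0.33896396.
SE_no-fpc = √(s²/n) = 3.5050983; SE_fpc = √((1−f)s²/n) = 2.8497894.
Ratio = √(1−f) = 0.81304123.

0.8130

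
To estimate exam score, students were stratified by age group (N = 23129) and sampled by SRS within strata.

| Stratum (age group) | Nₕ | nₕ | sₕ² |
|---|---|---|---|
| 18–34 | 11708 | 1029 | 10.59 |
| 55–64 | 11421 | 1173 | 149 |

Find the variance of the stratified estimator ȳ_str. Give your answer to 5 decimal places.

Var(ȳ_str) = Σₕ Wₕ²(1 − fₕ)sₕ²/nₕ with Wₕ = Nₕ/N, N = 23129.
18–34: Wₕ = 0.50620433; term = 0.50620433²·(1 − 0.08788862)·10.59/1029 = 0.0024053605.
55–64: Wₕ = 0.49379567; term = 0.49379567²·(1 − 0.10270554)·149/1173 = 0.027791871.
Sum = 0.030197232.

0.03020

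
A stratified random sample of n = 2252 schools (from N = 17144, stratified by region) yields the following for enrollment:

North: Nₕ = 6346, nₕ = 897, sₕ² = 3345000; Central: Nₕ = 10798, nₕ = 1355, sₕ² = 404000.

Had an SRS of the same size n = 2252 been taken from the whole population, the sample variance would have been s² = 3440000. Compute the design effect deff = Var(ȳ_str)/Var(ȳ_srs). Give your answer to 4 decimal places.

0.4086

Var(ȳ_str) = Σ Wₕ²(1−fₕ)sₕ²/nₕ with Wₕ = Nₕ/17144:
  North: (6346/17144)²·(1−897/6346)·3345000/897 = 438.7289
  Central: (10798/17144)²·(1−1355/10798)·404000/1355 = 103.43584
  → Var(ȳ_str) = 542.16474.
Var(ȳ_srs) = (1 − 2252/17144)·3440000/2252 = 1326.8778.
deff = 542.16474 / 1326.8778 = 0.4086.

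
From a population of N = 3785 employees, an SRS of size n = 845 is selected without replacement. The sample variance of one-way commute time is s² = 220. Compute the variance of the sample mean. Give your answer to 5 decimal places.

Under SRS without replacement, Var(ȳ) = (1 − f)·s²/n with f = n/N = 845/3785 = 0.22324967.
Var(ȳ) = (1 − 0.22324967)·220/845 = 0.77675033·0.26035503 = 0.20223086.

0.20223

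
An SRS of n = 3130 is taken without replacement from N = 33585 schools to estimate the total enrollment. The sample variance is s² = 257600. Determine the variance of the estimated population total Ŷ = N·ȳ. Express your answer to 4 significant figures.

8.418 × 10^10

Var(Ŷ) = N²·Var(ȳ) = N²·(1 − n/N)·s²/n.
f = 3130/33585 = 0.09319637; Var(ȳ) = 0.90680363·257600/3130 = 74.630229.
Var(Ŷ) = 33585² · 74.630229 = 8.4179333 × 10^10.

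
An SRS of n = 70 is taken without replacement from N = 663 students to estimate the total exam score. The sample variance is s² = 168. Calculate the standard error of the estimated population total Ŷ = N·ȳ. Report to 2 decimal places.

971.38

Var(Ŷ) = N²·Var(ȳ) = N²·(1 − n/N)·s²/n.
f = 70/663 = 0.10558069; Var(ȳ) = 0.89441931·168/70 = 2.1466063.
Var(Ŷ) = 663² · 2.1466063 = 943581.58.
SE(Ŷ) = √(943581.58) = 971.38.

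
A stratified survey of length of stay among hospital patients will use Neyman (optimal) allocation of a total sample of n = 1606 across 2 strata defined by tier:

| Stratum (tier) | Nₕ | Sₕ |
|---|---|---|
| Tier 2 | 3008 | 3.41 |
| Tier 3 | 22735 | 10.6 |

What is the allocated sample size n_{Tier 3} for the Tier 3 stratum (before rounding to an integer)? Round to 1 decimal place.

1540.4

Neyman allocation: nₕ = n·NₕSₕ / Σⱼ NⱼSⱼ.
Σ NⱼSⱼ = 3008·3.41 + 22735·10.6 = 251248.28.
n_{Tier 3} = 1606·22735·10.6 / 251248.28 = 1540.4.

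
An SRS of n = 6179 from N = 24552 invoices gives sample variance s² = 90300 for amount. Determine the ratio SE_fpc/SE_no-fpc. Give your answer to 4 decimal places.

f = n/N = 6179/24552 = 0.25166993.
SE_no-fpc = √(s²/n) = 3.8228282; SE_fpc = √((1−f)s²/n) = 3.3069785.
Ratio = √(1−f) = 0.86506073.

0.8651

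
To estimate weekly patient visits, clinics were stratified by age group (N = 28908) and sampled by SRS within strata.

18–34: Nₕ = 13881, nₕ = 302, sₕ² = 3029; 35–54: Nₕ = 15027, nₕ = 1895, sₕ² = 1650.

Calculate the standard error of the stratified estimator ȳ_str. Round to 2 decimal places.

Var(ȳ_str) = Σₕ Wₕ²(1 − fₕ)sₕ²/nₕ with Wₕ = Nₕ/N, N = 28908.
18–34: Wₕ = 0.48017850; term = 0.48017850²·(1 − 0.02175636)·3029/302 = 2.2622718.
35–54: Wₕ = 0.51982150; term = 0.51982150²·(1 − 0.12610634)·1650/1895 = 0.20560885.
Sum = 2.4678807.
SE = √(2.4678807) = 1.57.

1.57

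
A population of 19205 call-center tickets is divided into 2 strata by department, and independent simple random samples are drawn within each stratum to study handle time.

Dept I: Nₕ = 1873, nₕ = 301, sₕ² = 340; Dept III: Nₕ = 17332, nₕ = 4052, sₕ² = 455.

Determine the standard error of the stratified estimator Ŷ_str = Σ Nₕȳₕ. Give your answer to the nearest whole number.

5401

Var(Ŷ_str) = Σₕ Nₕ²(1 − fₕ)sₕ²/nₕ.
Dept I: 1873²·(1 − 301/1873)·340/301 = 3.3258506 × 10^6.
Dept III: 17332²·(1 − 4052/17332)·455/4052 = 2.5845725 × 10^7.
Sum = 2.9171576 × 10^7.
SE = √(2.9171576 × 10^7) = 5401.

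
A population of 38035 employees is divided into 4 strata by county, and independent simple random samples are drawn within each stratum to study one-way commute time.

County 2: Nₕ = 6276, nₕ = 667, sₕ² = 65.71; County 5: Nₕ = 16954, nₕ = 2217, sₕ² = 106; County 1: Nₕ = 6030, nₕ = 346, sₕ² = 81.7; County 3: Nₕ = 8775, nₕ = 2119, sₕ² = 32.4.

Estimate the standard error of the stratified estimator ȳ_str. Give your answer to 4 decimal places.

Var(ȳ_str) = Σₕ Wₕ²(1 − fₕ)sₕ²/nₕ with Wₕ = Nₕ/N, N = 38035.
County 2: Wₕ = 0.16500592; term = 0.16500592²·(1 − 0.10627788)·65.71/667 = 0.002397216.
County 5: Wₕ = 0.44574734; term = 0.44574734²·(1 − 0.13076560)·106/2217 = 0.0082576143.
County 1: Wₕ = 0.15853819; term = 0.15853819²·(1 − 0.05737977)·81.7/346 = 0.0055943611.
County 3: Wₕ = 0.23070856; term = 0.23070856²·(1 − 0.24148148)·32.4/2119 = 6.1731617 × 10^-4.
Sum = 0.016866508.
SE = √(0.016866508) = 0.1299.

0.1299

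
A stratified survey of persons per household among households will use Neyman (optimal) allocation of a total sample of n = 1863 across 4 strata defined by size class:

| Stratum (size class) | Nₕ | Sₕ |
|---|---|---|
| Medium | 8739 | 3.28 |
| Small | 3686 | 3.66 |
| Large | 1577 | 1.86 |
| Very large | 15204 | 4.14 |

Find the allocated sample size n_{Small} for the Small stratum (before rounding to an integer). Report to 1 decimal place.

232.6

Neyman allocation: nₕ = n·NₕSₕ / Σⱼ NⱼSⱼ.
Σ NⱼSⱼ = 8739·3.28 + 3686·3.66 + 1577·1.86 + 15204·4.14 = 108032.46.
n_{Small} = 1863·3686·3.66 / 108032.46 = 232.6.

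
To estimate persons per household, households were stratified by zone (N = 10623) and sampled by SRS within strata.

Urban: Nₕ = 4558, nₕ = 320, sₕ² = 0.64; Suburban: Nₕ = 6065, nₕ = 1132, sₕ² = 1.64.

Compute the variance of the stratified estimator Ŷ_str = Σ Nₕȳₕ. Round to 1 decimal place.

81978.6

Var(Ŷ_str) = Σₕ Nₕ²(1 − fₕ)sₕ²/nₕ.
Urban: 4558²·(1 − 320/4558)·0.64/320 = 38633.608.
Suburban: 6065²·(1 − 1132/6065)·1.64/1132 = 43345.033.
Sum = 81978.641.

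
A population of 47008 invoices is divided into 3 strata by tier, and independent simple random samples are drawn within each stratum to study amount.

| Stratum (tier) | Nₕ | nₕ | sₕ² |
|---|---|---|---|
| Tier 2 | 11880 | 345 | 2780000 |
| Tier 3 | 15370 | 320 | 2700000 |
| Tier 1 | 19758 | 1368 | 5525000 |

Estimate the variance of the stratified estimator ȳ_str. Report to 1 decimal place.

2047.0

Var(ȳ_str) = Σₕ Wₕ²(1 − fₕ)sₕ²/nₕ with Wₕ = Nₕ/N, N = 47008.
Tier 2: Wₕ = 0.25272294; term = 0.25272294²·(1 − 0.02904040)·2780000/345 = 499.70787.
Tier 3: Wₕ = 0.32696562; term = 0.32696562²·(1 − 0.02081978)·2700000/320 = 883.24382.
Tier 1: Wₕ = 0.42031144; term = 0.42031144²·(1 − 0.06923778)·5525000/1368 = 664.09062.
Sum = 2047.0423.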